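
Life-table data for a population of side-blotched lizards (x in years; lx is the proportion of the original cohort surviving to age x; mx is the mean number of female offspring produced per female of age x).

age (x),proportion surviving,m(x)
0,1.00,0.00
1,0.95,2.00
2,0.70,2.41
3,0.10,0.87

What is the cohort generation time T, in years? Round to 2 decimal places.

lx·mx: 0, 1.9, 1.687, 0.087 → R0 = 3.674
x·lx·mx: 0, 1.9, 3.374, 0.261 → Σ = 5.535
T = 5.535 / 3.674 = 1.506532… → 1.51

1.51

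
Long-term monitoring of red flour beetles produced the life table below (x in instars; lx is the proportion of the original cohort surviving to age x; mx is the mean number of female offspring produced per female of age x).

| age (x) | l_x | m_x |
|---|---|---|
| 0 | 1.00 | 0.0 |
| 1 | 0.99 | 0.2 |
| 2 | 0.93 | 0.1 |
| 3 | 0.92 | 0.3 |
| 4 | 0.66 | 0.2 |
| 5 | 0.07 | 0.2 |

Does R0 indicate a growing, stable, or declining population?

R0 = Σ lx·mx = 0 + 0.198 + 0.093 + 0.276 + 0.132 + 0.014 = 0.713
R0 < 1, so the population is declining.

declining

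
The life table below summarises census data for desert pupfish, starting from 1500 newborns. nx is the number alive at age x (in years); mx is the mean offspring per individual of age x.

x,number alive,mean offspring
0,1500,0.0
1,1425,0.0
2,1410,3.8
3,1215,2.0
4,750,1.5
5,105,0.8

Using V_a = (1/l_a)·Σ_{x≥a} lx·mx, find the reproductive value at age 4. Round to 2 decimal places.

lx = nx/n0 = nx/1500: 1, 0.95, 0.94, 0.81, 0.5, 0.07
lx·mx for x ≥ 4: 0.75, 0.056 → sum = 0.806
V_4 = 0.806 / l_4 = 0.806 / 0.5 = 1.612 → 1.61

1.61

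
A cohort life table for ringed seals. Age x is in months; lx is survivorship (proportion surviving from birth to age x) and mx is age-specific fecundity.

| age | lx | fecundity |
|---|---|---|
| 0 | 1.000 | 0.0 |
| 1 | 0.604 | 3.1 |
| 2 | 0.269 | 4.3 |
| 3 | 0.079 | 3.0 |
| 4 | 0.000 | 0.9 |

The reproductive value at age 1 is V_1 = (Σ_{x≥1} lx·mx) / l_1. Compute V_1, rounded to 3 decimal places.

lx·mx for x ≥ 1: 1.8724, 1.1567, 0.237, 0 → sum = 3.2661
V_1 = 3.2661 / l_1 = 3.2661 / 0.604 = 5.40745… → 5.407

5.407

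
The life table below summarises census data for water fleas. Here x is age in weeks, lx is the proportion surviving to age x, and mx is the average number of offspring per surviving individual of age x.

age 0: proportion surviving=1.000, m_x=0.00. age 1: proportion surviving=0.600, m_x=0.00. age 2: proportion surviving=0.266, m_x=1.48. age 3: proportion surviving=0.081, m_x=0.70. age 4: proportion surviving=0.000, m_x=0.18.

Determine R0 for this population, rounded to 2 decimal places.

lx·mx by age: 0, 0, 0.39368, 0.0567, 0
R0 = Σ lx·mx = 0.45038 → 0.45

0.45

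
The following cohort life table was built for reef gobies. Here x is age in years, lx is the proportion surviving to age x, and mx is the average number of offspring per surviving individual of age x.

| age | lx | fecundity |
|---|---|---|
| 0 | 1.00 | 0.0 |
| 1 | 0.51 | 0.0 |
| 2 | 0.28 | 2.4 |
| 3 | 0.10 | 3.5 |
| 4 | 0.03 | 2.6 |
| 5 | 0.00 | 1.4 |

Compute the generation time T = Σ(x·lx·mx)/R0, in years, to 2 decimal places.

2.46

lx·mx: 0, 0, 0.672, 0.35, 0.078, 0 → R0 = 1.1
x·lx·mx: 0, 0, 1.344, 1.05, 0.312, 0 → Σ = 2.706
T = 2.706 / 1.1 = 2.46 → 2.46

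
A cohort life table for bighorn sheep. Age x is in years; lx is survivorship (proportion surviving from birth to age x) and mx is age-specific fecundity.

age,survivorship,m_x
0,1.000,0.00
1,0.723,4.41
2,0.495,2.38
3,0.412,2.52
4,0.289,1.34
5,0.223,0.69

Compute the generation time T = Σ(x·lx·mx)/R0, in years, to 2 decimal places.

lx·mx: 0, 3.18843, 1.1781, 1.03824, 0.38726, 0.15387 → R0 = 5.9459
x·lx·mx: 0, 3.18843, 2.3562, 3.11472, 1.54904, 0.76935 → Σ = 10.97774
T = 10.97774 / 5.9459 = 1.846271… → 1.85

1.85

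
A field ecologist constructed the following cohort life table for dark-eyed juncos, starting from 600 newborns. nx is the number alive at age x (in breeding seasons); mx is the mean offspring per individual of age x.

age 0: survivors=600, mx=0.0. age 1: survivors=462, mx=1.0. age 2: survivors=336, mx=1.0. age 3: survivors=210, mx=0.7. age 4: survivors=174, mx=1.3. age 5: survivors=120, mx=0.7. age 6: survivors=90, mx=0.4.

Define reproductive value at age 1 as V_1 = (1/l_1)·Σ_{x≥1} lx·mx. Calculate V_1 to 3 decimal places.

2.795

lx = nx/n0 = nx/600: 1, 0.77, 0.56, 0.35, 0.29, 0.2, 0.15
lx·mx for x ≥ 1: 0.77, 0.56, 0.245, 0.377, 0.14, 0.06 → sum = 2.152
V_1 = 2.152 / l_1 = 2.152 / 0.77 = 2.794805… → 2.795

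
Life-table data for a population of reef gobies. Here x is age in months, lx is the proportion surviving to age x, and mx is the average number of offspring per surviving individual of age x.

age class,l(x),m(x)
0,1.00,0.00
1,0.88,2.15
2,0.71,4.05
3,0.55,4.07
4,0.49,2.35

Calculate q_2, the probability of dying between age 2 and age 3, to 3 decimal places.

q_2 = (l_2 − l_3) / l_2 = (0.71 − 0.55) / 0.71
     = 0.16 / 0.71 = 0.225352… → 0.225

0.225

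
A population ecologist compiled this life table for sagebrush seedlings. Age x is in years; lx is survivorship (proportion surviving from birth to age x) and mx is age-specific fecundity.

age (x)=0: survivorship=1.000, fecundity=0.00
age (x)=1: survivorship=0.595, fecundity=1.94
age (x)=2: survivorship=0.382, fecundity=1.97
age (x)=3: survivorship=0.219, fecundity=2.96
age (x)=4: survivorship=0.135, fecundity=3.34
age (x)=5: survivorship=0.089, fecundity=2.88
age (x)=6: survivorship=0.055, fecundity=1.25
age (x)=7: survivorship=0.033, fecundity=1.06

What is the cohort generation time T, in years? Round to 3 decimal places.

2.480

lx·mx: 0, 1.1543, 0.75254, 0.64824, 0.4509, 0.25632, 0.06875, 0.03498 → R0 = 3.36603
x·lx·mx: 0, 1.1543, 1.50508, 1.94472, 1.8036, 1.2816, 0.4125, 0.24486 → Σ = 8.34666
T = 8.34666 / 3.36603 = 2.479675… → 2.480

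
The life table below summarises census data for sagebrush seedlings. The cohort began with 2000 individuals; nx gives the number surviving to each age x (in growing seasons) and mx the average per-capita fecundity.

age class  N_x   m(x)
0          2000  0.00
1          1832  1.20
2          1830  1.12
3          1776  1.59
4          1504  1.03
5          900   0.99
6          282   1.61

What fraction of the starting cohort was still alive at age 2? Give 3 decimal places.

0.915

l_2 = n_2/n_0 = 1830/2000 = 0.915 → 0.915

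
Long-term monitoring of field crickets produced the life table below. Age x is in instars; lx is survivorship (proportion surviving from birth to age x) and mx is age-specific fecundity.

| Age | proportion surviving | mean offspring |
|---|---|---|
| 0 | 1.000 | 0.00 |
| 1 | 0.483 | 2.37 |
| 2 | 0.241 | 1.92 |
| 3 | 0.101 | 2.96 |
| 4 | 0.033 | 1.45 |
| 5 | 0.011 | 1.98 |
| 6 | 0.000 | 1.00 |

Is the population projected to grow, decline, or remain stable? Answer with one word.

growing

R0 = Σ lx·mx = 0 + 1.14471 + 0.46272 + 0.29896 + 0.04785 + 0.02178 + 0 = 1.97602
R0 > 1, so the population is growing.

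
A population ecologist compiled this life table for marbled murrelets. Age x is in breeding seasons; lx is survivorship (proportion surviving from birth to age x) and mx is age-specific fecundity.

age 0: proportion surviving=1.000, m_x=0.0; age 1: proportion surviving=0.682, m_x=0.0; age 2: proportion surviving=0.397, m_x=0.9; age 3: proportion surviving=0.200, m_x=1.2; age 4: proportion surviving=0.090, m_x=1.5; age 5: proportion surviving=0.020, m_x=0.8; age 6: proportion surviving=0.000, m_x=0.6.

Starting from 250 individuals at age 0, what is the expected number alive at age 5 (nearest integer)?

5

Expected survivors = N0 · l_5 = 250 × 0.020 = 5 → 5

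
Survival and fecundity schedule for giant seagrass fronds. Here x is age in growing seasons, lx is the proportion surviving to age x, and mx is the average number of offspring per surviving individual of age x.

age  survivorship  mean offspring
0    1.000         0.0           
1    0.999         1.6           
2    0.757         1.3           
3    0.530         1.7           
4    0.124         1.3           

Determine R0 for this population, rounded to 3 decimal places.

lx·mx by age: 0, 1.5984, 0.9841, 0.901, 0.1612
R0 = Σ lx·mx = 3.6447 → 3.645

3.645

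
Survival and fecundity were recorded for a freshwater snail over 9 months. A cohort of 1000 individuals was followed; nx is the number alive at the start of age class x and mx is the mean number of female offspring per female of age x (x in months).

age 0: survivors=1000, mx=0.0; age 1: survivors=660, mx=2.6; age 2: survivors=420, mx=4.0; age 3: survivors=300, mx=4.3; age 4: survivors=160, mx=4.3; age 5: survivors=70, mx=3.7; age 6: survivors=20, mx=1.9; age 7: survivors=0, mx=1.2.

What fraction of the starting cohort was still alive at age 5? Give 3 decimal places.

0.070

l_5 = n_5/n_0 = 70/1000 = 0.07 → 0.070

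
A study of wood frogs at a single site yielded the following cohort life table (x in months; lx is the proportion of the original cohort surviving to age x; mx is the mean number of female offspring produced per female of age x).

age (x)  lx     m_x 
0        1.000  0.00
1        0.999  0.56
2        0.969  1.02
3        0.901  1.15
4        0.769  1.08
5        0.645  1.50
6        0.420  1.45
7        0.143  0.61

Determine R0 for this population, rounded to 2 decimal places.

lx·mx by age: 0, 0.55944, 0.98838, 1.03615, 0.83052, 0.9675, 0.609, 0.08723
R0 = Σ lx·mx = 5.07822 → 5.08

5.08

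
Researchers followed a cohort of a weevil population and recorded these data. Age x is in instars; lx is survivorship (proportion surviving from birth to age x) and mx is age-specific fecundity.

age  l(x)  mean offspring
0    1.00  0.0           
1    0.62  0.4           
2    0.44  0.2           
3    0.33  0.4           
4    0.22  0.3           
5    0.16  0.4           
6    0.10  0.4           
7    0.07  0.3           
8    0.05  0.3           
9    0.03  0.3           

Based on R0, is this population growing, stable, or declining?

declining

R0 = Σ lx·mx = 0 + 0.248 + 0.088 + 0.132 + 0.066 + 0.064 + 0.04 + 0.021 + 0.015 + 0.009 = 0.683
R0 < 1, so the population is declining.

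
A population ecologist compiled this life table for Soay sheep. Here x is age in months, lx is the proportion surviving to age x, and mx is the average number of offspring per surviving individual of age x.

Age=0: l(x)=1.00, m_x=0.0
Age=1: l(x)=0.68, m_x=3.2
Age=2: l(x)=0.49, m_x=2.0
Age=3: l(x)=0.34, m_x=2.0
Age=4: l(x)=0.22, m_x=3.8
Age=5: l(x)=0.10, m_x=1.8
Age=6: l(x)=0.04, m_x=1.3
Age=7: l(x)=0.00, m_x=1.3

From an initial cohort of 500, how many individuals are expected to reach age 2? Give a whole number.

245

Expected survivors = N0 · l_2 = 500 × 0.49 = 245 → 245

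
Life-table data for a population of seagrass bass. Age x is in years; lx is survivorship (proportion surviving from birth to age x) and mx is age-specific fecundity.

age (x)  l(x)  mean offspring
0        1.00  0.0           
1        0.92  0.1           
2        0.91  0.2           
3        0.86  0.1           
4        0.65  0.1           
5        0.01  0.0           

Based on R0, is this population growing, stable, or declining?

R0 = Σ lx·mx = 0 + 0.092 + 0.182 + 0.086 + 0.065 + 0 = 0.425
R0 < 1, so the population is declining.

declining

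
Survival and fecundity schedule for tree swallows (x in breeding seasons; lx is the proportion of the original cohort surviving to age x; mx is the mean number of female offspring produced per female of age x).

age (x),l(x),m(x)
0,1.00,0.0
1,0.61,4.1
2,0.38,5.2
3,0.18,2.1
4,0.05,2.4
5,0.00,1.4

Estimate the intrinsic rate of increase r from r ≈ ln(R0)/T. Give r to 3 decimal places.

0.989

R0 = Σ lx·mx = 0 + 2.501 + 1.976 + 0.378 + 0.12 + 0 = 4.975
Σ x·lx·mx = 8.067; T = 8.067/4.975 = 1.62151…
r ≈ ln(R0)/T = ln(4.975)/1.62151… = 0.98947… → 0.989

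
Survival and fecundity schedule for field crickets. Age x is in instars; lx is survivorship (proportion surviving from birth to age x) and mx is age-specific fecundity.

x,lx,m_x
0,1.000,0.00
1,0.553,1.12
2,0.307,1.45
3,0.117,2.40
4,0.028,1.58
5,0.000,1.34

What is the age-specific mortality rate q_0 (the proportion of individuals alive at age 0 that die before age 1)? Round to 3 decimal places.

q_0 = (l_0 − l_1) / l_0 = (1 − 0.553) / 1
     = 0.447 / 1 = 0.447 → 0.447

0.447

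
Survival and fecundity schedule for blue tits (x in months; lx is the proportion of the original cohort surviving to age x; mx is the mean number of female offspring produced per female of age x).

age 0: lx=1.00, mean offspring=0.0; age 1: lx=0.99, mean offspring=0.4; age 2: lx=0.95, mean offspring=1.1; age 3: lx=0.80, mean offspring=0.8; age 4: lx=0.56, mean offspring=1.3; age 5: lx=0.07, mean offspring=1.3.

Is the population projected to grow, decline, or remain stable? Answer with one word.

growing

R0 = Σ lx·mx = 0 + 0.396 + 1.045 + 0.64 + 0.728 + 0.091 = 2.9
R0 > 1, so the population is growing.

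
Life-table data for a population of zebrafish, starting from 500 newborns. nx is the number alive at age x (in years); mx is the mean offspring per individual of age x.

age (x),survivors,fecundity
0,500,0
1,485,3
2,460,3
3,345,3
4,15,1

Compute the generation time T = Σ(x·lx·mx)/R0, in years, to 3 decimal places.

1.900

lx = nx/n0 = nx/500: 1, 0.97, 0.92, 0.69, 0.03
lx·mx: 0, 2.91, 2.76, 2.07, 0.03 → R0 = 7.77
x·lx·mx: 0, 2.91, 5.52, 6.21, 0.12 → Σ = 14.76
T = 14.76 / 7.77 = 1.899614… → 1.900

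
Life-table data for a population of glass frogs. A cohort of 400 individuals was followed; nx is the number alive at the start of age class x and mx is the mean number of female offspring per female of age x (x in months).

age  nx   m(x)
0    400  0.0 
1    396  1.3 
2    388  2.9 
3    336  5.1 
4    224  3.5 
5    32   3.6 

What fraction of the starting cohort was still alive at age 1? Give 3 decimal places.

0.990

l_1 = n_1/n_0 = 396/400 = 0.99 → 0.990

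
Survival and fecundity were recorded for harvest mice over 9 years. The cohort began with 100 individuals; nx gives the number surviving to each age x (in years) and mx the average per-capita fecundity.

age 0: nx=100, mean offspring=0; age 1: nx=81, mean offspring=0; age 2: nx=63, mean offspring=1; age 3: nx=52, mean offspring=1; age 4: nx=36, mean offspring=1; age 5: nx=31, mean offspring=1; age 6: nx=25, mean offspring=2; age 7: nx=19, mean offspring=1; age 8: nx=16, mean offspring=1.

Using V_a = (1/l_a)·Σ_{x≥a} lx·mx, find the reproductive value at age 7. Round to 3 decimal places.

1.842

lx = nx/n0 = nx/100: 1, 0.81, 0.63, 0.52, 0.36, 0.31, 0.25, 0.19, 0.16
lx·mx for x ≥ 7: 0.19, 0.16 → sum = 0.35
V_7 = 0.35 / l_7 = 0.35 / 0.19 = 1.842105… → 1.842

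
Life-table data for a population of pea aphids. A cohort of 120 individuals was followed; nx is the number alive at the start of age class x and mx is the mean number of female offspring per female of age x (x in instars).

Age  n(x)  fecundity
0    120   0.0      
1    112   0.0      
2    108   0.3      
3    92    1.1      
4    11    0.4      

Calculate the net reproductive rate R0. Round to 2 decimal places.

lx = nx/n0 = nx/120: 1, 0.93333…, 0.9, 0.76667…, 0.09167…
lx·mx by age: 0, 0, 0.27, 0.843333…, 0.036667…
R0 = Σ lx·mx = 1.15… → 1.15

1.15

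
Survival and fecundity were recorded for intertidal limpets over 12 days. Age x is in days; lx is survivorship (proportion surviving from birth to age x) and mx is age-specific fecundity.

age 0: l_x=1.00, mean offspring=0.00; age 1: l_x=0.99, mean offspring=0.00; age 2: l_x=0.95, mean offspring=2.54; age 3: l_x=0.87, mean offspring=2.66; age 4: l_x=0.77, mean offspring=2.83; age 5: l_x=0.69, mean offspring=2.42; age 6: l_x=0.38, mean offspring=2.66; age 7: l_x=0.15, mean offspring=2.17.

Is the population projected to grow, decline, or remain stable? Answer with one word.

R0 = Σ lx·mx = 0 + 0 + 2.413 + 2.3142 + 2.1791 + 1.6698 + 1.0108 + 0.3255 = 9.9124
R0 > 1, so the population is growing.

growing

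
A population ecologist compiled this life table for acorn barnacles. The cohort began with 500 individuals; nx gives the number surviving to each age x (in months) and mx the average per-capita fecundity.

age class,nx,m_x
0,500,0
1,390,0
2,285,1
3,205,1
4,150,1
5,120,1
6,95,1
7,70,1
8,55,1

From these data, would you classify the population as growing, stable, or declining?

growing

lx = nx/n0 = nx/500: 1, 0.78, 0.57, 0.41, 0.3, 0.24, 0.19, 0.14, 0.11
R0 = Σ lx·mx = 0 + 0 + 0.57 + 0.41 + 0.3 + 0.24 + 0.19 + 0.14 + 0.11 = 1.96
R0 > 1, so the population is growing.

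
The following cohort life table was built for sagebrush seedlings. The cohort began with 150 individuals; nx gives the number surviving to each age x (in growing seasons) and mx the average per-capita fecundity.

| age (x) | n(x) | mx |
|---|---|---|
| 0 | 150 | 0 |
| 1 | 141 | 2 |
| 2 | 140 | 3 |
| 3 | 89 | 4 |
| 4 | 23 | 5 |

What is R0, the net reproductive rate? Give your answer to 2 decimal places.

7.82

lx = nx/n0 = nx/150: 1, 0.94, 0.93333…, 0.59333…, 0.15333…
lx·mx by age: 0, 1.88, 2.8…, 2.373333…, 0.766667…
R0 = Σ lx·mx = 7.82… → 7.82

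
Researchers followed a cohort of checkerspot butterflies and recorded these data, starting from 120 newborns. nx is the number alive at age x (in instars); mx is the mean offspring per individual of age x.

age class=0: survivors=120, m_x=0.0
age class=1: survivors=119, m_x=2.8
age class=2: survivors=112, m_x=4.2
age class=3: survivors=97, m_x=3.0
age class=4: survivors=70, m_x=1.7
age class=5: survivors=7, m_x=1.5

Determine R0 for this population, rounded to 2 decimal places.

lx = nx/n0 = nx/120: 1, 0.99167…, 0.93333…, 0.80833…, 0.58333…, 0.05833…
lx·mx by age: 0, 2.776667…, 3.92…, 2.425…, 0.991667…, 0.0875…
R0 = Σ lx·mx = 10.200833… → 10.20

10.20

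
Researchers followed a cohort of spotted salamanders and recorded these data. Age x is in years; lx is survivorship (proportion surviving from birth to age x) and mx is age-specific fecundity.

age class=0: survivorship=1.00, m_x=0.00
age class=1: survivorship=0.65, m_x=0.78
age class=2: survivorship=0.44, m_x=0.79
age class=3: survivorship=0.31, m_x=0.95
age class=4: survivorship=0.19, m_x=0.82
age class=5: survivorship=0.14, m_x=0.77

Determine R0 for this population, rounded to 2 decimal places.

1.41

lx·mx by age: 0, 0.507, 0.3476, 0.2945, 0.1558, 0.1078
R0 = Σ lx·mx = 1.4127 → 1.41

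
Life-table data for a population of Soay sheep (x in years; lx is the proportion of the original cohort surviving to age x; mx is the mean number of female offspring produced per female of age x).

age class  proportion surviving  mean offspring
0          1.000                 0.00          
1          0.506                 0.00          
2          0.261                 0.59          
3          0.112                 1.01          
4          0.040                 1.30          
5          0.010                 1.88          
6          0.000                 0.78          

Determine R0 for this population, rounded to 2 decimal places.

lx·mx by age: 0, 0, 0.15399, 0.11312, 0.052, 0.0188, 0
R0 = Σ lx·mx = 0.33791 → 0.34

0.34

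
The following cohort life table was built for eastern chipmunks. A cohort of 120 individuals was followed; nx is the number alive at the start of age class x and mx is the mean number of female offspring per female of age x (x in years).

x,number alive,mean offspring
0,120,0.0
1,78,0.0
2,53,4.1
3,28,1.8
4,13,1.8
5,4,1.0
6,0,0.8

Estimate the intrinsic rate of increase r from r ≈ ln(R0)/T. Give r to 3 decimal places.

lx = nx/n0 = nx/120: 1, 0.65, 0.44167…, 0.23333…, 0.10833…, 0.03333…, 0
R0 = Σ lx·mx = 0 + 0 + 1.81083… + 0.42… + 0.195… + 0.03333… + 0 = 2.459167…
Σ x·lx·mx = 5.828333…; T = 5.828333…/2.459167… = 2.37004…
r ≈ ln(R0)/T = ln(2.459167…)/2.37004… = 0.37966… → 0.380

0.380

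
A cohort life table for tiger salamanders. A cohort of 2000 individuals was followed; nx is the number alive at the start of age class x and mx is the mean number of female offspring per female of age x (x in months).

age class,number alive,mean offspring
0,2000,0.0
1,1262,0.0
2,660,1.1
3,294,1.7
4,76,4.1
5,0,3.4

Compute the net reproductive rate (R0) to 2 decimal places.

0.77

lx = nx/n0 = nx/2000: 1, 0.631, 0.33, 0.147, 0.038, 0
lx·mx by age: 0, 0, 0.363, 0.2499, 0.1558, 0
R0 = Σ lx·mx = 0.7687 → 0.77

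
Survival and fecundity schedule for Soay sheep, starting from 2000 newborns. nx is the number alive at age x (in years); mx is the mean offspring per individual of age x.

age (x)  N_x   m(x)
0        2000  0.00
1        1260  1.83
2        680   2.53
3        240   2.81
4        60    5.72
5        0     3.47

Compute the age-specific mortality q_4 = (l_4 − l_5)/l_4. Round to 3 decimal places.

lx = nx/n0 = nx/2000: 1, 0.63, 0.34, 0.12, 0.03, 0
q_4 = (l_4 − l_5) / l_4 = (0.03 − 0) / 0.03
     = 0.03 / 0.03 = 1 → 1.000

1.000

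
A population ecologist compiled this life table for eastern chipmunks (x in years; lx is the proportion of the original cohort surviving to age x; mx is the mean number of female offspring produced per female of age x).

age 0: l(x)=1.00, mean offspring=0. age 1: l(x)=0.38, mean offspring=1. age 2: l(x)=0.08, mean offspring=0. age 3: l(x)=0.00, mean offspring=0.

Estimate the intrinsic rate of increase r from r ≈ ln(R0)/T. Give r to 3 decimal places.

-0.968

R0 = Σ lx·mx = 0 + 0.38 + 0 + 0 = 0.38
Σ x·lx·mx = 0.38; T = 0.38/0.38 = 1
r ≈ ln(R0)/T = ln(0.38)/1 = -0.96758… → -0.968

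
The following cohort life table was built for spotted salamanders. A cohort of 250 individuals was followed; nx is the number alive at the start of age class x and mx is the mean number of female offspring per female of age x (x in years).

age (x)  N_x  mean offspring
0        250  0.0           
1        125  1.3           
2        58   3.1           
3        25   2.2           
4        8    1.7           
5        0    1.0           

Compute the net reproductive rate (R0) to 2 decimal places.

1.64

lx = nx/n0 = nx/250: 1, 0.5, 0.232, 0.1, 0.032, 0
lx·mx by age: 0, 0.65, 0.7192, 0.22, 0.0544, 0
R0 = Σ lx·mx = 1.6436 → 1.64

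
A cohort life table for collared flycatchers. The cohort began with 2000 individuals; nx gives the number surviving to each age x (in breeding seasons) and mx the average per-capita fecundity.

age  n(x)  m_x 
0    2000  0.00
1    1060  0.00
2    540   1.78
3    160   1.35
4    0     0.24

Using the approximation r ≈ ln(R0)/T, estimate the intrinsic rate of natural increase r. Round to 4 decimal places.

lx = nx/n0 = nx/2000: 1, 0.53, 0.27, 0.08, 0
R0 = Σ lx·mx = 0 + 0 + 0.4806 + 0.108 + 0 = 0.5886
Σ x·lx·mx = 1.2852; T = 1.2852/0.5886 = 2.18349…
r ≈ ln(R0)/T = ln(0.5886)/2.18349… = -0.242735… → -0.2427

-0.2427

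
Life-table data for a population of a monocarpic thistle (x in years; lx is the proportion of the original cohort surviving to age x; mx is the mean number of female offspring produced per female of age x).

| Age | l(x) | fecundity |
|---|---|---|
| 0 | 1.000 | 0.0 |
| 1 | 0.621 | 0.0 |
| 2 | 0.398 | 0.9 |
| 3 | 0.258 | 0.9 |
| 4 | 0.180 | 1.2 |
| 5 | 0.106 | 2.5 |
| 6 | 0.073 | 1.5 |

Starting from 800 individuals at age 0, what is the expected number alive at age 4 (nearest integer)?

144

Expected survivors = N0 · l_4 = 800 × 0.180 = 144 → 144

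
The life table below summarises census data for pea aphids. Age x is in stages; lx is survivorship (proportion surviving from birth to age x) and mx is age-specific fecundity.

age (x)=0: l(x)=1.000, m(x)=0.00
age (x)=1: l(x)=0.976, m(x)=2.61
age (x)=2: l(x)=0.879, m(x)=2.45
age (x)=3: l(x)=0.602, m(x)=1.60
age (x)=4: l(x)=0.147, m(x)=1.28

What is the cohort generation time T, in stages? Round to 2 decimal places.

lx·mx: 0, 2.54736, 2.15355, 0.9632, 0.18816 → R0 = 5.85227
x·lx·mx: 0, 2.54736, 4.3071, 2.8896, 0.75264 → Σ = 10.4967
T = 10.4967 / 5.85227 = 1.793612… → 1.79

1.79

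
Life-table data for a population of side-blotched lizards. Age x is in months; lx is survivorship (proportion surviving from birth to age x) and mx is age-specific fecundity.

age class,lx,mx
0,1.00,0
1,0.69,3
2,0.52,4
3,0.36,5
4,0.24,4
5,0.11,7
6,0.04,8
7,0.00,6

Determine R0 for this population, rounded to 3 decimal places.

lx·mx by age: 0, 2.07, 2.08, 1.8, 0.96, 0.77, 0.32, 0
R0 = Σ lx·mx = 8 → 8.000

8.000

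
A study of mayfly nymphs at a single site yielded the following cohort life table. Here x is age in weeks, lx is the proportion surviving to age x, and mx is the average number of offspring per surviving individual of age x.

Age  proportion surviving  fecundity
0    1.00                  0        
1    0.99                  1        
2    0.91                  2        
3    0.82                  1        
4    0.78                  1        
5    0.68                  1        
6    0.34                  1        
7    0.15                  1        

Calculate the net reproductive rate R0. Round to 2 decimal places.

5.58

lx·mx by age: 0, 0.99, 1.82, 0.82, 0.78, 0.68, 0.34, 0.15
R0 = Σ lx·mx = 5.58 → 5.58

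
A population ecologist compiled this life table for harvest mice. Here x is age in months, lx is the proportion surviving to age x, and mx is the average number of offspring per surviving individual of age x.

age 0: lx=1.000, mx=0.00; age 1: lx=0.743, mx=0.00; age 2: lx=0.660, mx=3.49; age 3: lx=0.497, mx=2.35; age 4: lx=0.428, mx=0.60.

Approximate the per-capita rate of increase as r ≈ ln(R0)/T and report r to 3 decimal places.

0.537

R0 = Σ lx·mx = 0 + 0 + 2.3034 + 1.16795 + 0.2568 = 3.72815
Σ x·lx·mx = 9.13785; T = 9.13785/3.72815 = 2.45104…
r ≈ ln(R0)/T = ln(3.72815)/2.45104… = 0.53688… → 0.537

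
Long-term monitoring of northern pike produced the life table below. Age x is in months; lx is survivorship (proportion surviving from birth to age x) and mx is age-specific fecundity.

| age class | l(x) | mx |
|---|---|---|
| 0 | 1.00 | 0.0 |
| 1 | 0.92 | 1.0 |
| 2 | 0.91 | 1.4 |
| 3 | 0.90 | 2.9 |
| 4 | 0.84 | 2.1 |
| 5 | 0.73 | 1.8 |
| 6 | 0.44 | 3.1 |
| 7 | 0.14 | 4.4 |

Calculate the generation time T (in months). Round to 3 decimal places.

lx·mx: 0, 0.92, 1.274, 2.61, 1.764, 1.314, 1.364, 0.616 → R0 = 9.862
x·lx·mx: 0, 0.92, 2.548, 7.83, 7.056, 6.57, 8.184, 4.312 → Σ = 37.42
T = 37.42 / 9.862 = 3.794362… → 3.794

3.794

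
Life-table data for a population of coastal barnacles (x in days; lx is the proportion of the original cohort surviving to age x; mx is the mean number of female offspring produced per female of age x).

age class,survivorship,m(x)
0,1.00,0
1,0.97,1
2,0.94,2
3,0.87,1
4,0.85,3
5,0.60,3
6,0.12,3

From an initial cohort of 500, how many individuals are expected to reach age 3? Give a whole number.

435

Expected survivors = N0 · l_3 = 500 × 0.87 = 435 → 435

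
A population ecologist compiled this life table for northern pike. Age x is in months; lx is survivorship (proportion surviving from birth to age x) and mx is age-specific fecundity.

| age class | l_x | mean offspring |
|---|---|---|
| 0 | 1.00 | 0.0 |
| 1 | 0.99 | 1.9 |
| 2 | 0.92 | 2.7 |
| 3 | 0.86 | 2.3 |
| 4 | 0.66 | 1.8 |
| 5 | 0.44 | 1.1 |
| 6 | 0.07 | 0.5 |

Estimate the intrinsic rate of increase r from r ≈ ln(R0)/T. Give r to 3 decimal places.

0.833

R0 = Σ lx·mx = 0 + 1.881 + 2.484 + 1.978 + 1.188 + 0.484 + 0.035 = 8.05
Σ x·lx·mx = 20.165; T = 20.165/8.05 = 2.50497…
r ≈ ln(R0)/T = ln(8.05)/2.50497… = 0.83261… → 0.833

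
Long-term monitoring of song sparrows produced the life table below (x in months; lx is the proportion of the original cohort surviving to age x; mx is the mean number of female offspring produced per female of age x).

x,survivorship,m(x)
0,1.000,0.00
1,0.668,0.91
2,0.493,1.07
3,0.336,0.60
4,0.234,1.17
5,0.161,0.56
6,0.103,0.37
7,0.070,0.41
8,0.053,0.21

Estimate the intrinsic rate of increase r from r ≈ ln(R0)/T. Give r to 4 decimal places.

0.2365

R0 = Σ lx·mx = 0 + 0.60788 + 0.52751 + 0.2016 + 0.27378 + 0.09016 + 0.03811 + 0.0287 + 0.01113 = 1.77887
Σ x·lx·mx = 4.33222; T = 4.33222/1.77887 = 2.43538…
r ≈ ln(R0)/T = ln(1.77887)/2.43538… = 0.236505… → 0.2365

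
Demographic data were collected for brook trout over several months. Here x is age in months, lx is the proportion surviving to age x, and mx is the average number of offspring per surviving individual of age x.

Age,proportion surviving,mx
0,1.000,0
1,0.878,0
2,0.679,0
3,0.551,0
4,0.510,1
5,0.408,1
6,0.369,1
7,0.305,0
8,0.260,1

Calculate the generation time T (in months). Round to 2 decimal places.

lx·mx: 0, 0, 0, 0, 0.51, 0.408, 0.369, 0, 0.26 → R0 = 1.547
x·lx·mx: 0, 0, 0, 0, 2.04, 2.04, 2.214, 0, 2.08 → Σ = 8.374
T = 8.374 / 1.547 = 5.413058… → 5.41

5.41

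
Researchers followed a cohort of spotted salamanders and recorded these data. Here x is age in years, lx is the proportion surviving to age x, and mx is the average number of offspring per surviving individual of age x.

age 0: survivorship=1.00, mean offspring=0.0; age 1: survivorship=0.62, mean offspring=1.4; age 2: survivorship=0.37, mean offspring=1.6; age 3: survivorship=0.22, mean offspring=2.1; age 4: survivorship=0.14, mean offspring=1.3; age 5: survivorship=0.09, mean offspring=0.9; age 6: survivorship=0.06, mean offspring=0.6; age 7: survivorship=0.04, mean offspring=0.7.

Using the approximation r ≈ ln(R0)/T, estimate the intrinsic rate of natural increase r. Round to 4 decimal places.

0.3658

R0 = Σ lx·mx = 0 + 0.868 + 0.592 + 0.462 + 0.182 + 0.081 + 0.036 + 0.028 = 2.249
Σ x·lx·mx = 4.983; T = 4.983/2.249 = 2.21565…
r ≈ ln(R0)/T = ln(2.249)/2.21565… = 0.3658… → 0.3658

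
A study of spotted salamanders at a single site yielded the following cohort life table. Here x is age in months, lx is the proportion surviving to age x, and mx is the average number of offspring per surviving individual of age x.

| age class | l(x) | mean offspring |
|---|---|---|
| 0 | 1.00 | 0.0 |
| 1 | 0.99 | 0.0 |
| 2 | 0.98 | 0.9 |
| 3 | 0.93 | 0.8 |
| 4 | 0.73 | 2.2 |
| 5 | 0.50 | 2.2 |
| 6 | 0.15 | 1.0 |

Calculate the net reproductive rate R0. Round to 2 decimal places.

lx·mx by age: 0, 0, 0.882, 0.744, 1.606, 1.1, 0.15
R0 = Σ lx·mx = 4.482 → 4.48

4.48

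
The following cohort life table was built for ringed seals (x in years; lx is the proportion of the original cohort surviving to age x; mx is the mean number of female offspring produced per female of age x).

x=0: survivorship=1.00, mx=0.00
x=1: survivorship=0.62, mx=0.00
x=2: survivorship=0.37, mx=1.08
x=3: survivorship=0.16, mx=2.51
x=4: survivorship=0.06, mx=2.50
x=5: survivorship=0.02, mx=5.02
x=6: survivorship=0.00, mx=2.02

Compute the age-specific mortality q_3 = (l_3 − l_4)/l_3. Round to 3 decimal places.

0.625

q_3 = (l_3 − l_4) / l_3 = (0.16 − 0.06) / 0.16
     = 0.1 / 0.16 = 0.625 → 0.625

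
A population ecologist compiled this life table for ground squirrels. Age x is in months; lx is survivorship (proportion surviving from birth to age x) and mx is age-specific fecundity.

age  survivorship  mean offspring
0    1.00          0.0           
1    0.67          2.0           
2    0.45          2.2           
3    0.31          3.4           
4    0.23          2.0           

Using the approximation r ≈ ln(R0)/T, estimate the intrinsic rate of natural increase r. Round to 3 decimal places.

0.622

R0 = Σ lx·mx = 0 + 1.34 + 0.99 + 1.054 + 0.46 = 3.844
Σ x·lx·mx = 8.322; T = 8.322/3.844 = 2.16493…
r ≈ ln(R0)/T = ln(3.844)/2.16493… = 0.62197… → 0.622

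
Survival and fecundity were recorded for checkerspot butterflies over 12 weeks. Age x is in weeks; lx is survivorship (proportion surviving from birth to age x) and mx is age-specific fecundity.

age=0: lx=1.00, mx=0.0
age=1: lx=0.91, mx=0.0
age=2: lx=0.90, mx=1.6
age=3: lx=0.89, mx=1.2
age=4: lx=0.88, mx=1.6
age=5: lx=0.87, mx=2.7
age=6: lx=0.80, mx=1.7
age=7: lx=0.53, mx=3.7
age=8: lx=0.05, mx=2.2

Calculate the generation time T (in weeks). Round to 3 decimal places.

4.768

lx·mx: 0, 0, 1.44, 1.068, 1.408, 2.349, 1.36, 1.961, 0.11 → R0 = 9.696
x·lx·mx: 0, 0, 2.88, 3.204, 5.632, 11.745, 8.16, 13.727, 0.88 → Σ = 46.228
T = 46.228 / 9.696 = 4.767739… → 4.768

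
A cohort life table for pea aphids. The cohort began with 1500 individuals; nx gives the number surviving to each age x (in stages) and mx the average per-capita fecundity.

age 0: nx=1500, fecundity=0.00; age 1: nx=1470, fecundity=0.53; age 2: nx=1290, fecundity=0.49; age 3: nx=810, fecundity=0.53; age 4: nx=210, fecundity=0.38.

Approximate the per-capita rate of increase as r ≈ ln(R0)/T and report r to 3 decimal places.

lx = nx/n0 = nx/1500: 1, 0.98, 0.86, 0.54, 0.14
R0 = Σ lx·mx = 0 + 0.5194 + 0.4214 + 0.2862 + 0.0532 = 1.2802
Σ x·lx·mx = 2.4336; T = 2.4336/1.2802 = 1.90095…
r ≈ ln(R0)/T = ln(1.2802)/1.90095… = 0.12994… → 0.130

0.130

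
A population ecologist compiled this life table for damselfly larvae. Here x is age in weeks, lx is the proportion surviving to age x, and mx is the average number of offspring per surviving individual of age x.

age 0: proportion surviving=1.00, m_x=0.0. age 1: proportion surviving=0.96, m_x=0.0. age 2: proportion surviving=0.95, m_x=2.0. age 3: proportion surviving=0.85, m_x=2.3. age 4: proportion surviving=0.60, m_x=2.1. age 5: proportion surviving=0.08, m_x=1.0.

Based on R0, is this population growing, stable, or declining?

growing

R0 = Σ lx·mx = 0 + 0 + 1.9 + 1.955 + 1.26 + 0.08 = 5.195
R0 > 1, so the population is growing.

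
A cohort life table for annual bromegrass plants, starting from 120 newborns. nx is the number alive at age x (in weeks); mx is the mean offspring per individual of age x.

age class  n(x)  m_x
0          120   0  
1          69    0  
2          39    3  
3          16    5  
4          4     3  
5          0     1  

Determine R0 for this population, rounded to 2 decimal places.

lx = nx/n0 = nx/120: 1, 0.575, 0.325, 0.13333…, 0.03333…, 0
lx·mx by age: 0, 0, 0.975, 0.666667…, 0.1…, 0
R0 = Σ lx·mx = 1.741667… → 1.74

1.74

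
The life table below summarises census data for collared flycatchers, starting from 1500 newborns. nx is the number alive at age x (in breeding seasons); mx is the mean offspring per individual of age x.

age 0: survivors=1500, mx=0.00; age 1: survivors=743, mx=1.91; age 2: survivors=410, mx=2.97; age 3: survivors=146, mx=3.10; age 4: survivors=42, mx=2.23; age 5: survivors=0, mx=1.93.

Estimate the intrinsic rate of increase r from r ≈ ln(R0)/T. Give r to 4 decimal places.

0.4287

lx = nx/n0 = nx/1500: 1, 0.49533…, 0.27333…, 0.09733…, 0.028, 0
R0 = Σ lx·mx = 0 + 0.94609… + 0.8118… + 0.30173… + 0.06244 + 0 = 2.12206…
Σ x·lx·mx = 3.724647…; T = 3.724647…/2.12206… = 1.7552…
r ≈ ln(R0)/T = ln(2.12206…)/1.7552… = 0.428661… → 0.4287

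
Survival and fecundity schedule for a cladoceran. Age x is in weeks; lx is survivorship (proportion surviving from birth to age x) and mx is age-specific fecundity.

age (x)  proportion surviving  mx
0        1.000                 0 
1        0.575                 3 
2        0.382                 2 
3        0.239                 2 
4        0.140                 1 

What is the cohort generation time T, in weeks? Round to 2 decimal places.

lx·mx: 0, 1.725, 0.764, 0.478, 0.14 → R0 = 3.107
x·lx·mx: 0, 1.725, 1.528, 1.434, 0.56 → Σ = 5.247
T = 5.247 / 3.107 = 1.688767… → 1.69

1.69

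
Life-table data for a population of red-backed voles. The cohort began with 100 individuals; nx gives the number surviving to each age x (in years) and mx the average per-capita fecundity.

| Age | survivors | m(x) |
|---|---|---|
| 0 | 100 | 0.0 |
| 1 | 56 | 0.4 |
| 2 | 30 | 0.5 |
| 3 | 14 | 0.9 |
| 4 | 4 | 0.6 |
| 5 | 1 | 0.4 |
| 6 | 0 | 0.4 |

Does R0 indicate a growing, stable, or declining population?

declining

lx = nx/n0 = nx/100: 1, 0.56, 0.3, 0.14, 0.04, 0.01, 0
R0 = Σ lx·mx = 0 + 0.224 + 0.15 + 0.126 + 0.024 + 0.004 + 0 = 0.528
R0 < 1, so the population is declining.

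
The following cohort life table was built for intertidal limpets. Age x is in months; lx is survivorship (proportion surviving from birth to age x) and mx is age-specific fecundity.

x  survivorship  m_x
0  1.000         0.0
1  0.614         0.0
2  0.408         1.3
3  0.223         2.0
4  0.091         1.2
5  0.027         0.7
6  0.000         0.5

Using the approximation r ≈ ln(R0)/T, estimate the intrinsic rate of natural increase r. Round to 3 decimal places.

R0 = Σ lx·mx = 0 + 0 + 0.5304 + 0.446 + 0.1092 + 0.0189 + 0 = 1.1045
Σ x·lx·mx = 2.9301; T = 2.9301/1.1045 = 2.65287…
r ≈ ln(R0)/T = ln(1.1045)/2.65287… = 0.03747… → 0.037

0.037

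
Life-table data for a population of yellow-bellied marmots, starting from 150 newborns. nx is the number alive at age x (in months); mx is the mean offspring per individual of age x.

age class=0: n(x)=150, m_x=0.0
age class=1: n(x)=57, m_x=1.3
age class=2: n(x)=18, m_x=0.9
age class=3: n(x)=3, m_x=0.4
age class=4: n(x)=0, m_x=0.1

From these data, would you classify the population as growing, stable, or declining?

lx = nx/n0 = nx/150: 1, 0.38, 0.12, 0.02, 0
R0 = Σ lx·mx = 0 + 0.494 + 0.108 + 0.008 + 0 = 0.61
R0 < 1, so the population is declining.

declining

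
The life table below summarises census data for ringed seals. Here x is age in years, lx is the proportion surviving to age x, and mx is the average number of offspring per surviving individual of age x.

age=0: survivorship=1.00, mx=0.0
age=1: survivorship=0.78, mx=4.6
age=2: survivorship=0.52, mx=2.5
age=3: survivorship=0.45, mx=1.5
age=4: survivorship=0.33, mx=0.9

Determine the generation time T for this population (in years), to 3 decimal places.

lx·mx: 0, 3.588, 1.3, 0.675, 0.297 → R0 = 5.86
x·lx·mx: 0, 3.588, 2.6, 2.025, 1.188 → Σ = 9.401
T = 9.401 / 5.86 = 1.604266… → 1.604

1.604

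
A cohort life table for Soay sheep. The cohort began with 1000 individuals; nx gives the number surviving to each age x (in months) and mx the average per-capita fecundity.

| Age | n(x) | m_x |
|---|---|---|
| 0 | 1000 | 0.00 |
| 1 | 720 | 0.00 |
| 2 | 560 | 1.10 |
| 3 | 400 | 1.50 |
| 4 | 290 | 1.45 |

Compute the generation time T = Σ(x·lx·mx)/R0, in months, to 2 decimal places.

lx = nx/n0 = nx/1000: 1, 0.72, 0.56, 0.4, 0.29
lx·mx: 0, 0, 0.616, 0.6, 0.4205 → R0 = 1.6365
x·lx·mx: 0, 0, 1.232, 1.8, 1.682 → Σ = 4.714
T = 4.714 / 1.6365 = 2.880538… → 2.88

2.88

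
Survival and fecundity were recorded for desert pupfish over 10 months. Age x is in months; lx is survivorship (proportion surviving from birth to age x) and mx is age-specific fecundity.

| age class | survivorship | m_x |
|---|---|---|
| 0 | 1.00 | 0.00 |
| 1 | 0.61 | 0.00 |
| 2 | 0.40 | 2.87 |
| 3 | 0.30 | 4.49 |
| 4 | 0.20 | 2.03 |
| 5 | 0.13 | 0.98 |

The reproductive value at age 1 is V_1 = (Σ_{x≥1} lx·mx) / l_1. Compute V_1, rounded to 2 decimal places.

4.96

lx·mx for x ≥ 1: 0, 1.148, 1.347, 0.406, 0.1274 → sum = 3.0284
V_1 = 3.0284 / l_1 = 3.0284 / 0.61 = 4.96459… → 4.96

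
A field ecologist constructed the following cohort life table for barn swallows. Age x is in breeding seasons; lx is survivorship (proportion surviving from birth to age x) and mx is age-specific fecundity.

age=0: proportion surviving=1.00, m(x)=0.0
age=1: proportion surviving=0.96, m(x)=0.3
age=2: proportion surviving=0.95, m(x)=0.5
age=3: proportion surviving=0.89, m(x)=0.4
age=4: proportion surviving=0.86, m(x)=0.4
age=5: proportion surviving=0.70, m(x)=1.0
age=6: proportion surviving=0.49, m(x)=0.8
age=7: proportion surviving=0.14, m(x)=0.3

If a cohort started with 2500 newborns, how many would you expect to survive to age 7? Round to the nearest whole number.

Expected survivors = N0 · l_7 = 2500 × 0.14 = 350 → 350

350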